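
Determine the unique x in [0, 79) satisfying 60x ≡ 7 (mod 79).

62

60⁻¹ ≡ 54 (mod 79) because 60·54 = 3240 = 41·79 + 1.
So x ≡ 54·7 = 378 ≡ 62 (mod 79).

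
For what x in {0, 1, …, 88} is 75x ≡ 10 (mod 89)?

75⁻¹ ≡ 19 (mod 89) because 75·19 = 1425 = 16·89 + 1.
So x ≡ 19·10 = 190 ≡ 12 (mod 89).

12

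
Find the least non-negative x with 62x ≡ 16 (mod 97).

The inverse of 62 mod 97 is 36 (since 62·36 = 2232 ≡ 1).
Multiplying both sides by 36: x ≡ 36·16 = 576 ≡ 91 (mod 97).
Check: 62·91 = 5642 = 58·97 + 16.

91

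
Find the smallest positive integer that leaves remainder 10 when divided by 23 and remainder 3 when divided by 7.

Since 7·10 ≡ 1 (mod 23), take x = 3 + 7·((10−3)·10 mod 23) = 3 + 7·1 = 10.
Check: 10 mod 23 = 10, 10 mod 7 = 3.

10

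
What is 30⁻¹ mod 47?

11

47 = 1·30 + 17
30 = 1·17 + 13
17 = 1·13 + 4
13 = 3·4 + 1
4 = 4·1 + 0
Back-substituting gives 30·11 ≡ 1 (mod 47).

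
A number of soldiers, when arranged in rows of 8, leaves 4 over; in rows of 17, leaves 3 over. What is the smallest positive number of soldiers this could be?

Since 17·1 ≡ 1 (mod 8), take x = 3 + 17·((4−3)·1 mod 8) = 3 + 17·1 = 20.
Check: 20 mod 8 = 4, 20 mod 17 = 3.

20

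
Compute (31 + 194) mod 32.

194 = 6·32 + 2, so 194 mod 32 = 2.
(31 + 2) mod 32 = 1.

1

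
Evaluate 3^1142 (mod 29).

By repeated squaring mod 29: 3^1≡3, 3^2≡9, 3^4≡23, 3^8≡7, 3^16≡20, 3^32≡23, 3^64≡7, 3^128≡20, 3^256≡23, 3^512≡7, 3^1024≡20.
Since 1142 = 2 + 4 + 16 + 32 + 64 + 1024 in binary, 3^1142 ≡ 9·23·20·23·7·20 ≡ 22 (mod 29).

22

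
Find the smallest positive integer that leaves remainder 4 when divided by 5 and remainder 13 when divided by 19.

89

x ≡ 4 (mod 5) gives x ∈ {4, 9, 14, 19, 24, 29, 34, 39, …}.
The first of these with x mod 19 = 13 is 89.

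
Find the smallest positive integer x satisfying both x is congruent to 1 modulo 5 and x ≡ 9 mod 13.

x ≡ 1 (mod 5) gives x ∈ {1, 6, 11, 16, 21, 26, 31, 36, …}.
The first of these with x mod 13 = 9 is 61.

61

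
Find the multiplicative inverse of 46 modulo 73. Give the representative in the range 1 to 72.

27

46·27 = 1242 = 17·73 + 1, so 46⁻¹ ≡ 27 (mod 73).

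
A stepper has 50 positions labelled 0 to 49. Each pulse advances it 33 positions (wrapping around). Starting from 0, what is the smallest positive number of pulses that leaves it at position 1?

33·47 = 1551 = 31·50 + 1, so 33⁻¹ ≡ 47 (mod 50).

47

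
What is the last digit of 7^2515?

3

Last digits of 7^n: 7, 9, 3, 1 (period 4).
2515 leaves remainder 3 on division by 4, so 7^2515 ends in 3.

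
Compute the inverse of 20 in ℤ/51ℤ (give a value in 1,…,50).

23

20·23 = 460 = 9·51 + 1, so 20⁻¹ ≡ 23 (mod 51).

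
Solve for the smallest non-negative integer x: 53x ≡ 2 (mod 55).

53⁻¹ ≡ 27 (mod 55) because 53·27 = 1431 = 26·55 + 1.
Multiplying both sides by 27: x ≡ 27·2 = 54 ≡ 54 (mod 55).
Check: 53·54 = 2862 = 52·55 + 2.

54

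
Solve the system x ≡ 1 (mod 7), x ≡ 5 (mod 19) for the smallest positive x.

43

x ≡ 1 (mod 7) gives x ∈ {1, 8, 15, 22, 29, 36, 43}.
The first of these with x mod 19 = 5 is 43.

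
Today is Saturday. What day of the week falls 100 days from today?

Monday

100 − 14·7 = 2, so 100 ≡ 2 (mod 7).
Saturday + 2 days → Monday.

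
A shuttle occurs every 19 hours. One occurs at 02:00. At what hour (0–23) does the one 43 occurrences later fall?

3

43·19 = 817.
817 mod 24 = 1 (since 34·24 = 816).
(2 + 1) mod 24 = 3.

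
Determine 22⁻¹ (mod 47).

22·15 = 330 = 7·47 + 1, so 22⁻¹ ≡ 15 (mod 47).

15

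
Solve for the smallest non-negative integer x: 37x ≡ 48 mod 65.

The inverse of 37 mod 65 is 58 (since 37·58 = 2146 ≡ 1).
Multiplying both sides by 58: x ≡ 58·48 = 2784 ≡ 54 (mod 65).

54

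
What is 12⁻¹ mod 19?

12·8 = 96 = 5·19 + 1, so 12⁻¹ ≡ 8 (mod 19).

8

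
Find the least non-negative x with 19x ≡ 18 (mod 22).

The inverse of 19 mod 22 is 7 (since 19·7 = 133 ≡ 1).
So x ≡ 7·18 = 126 ≡ 16 (mod 22).
Check: 19·16 = 304 = 13·22 + 18.

16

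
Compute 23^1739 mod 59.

By repeated squaring mod 59: 23^1≡23, 23^2≡57, 23^4≡4, 23^8≡16, 23^16≡20, 23^32≡46, 23^64≡51, 23^128≡5, 23^256≡25, 23^512≡35, 23^1024≡45.
Since 1739 = 1 + 2 + 8 + 64 + 128 + 512 + 1024 in binary, 23^1739 ≡ 23·57·16·51·5·35·45 ≡ 18 (mod 59).

18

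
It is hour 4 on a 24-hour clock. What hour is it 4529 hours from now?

4529 mod 24 = 17 (since 188·24 = 4512).
(4 + 17) mod 24 = 21.

21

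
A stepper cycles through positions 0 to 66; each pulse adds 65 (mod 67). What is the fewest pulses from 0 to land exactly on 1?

33

67 = 1·65 + 2
65 = 32·2 + 1
2 = 2·1 + 0
Back-substituting gives 65·33 ≡ 1 (mod 67).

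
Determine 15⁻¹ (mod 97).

15·13 = 195 = 2·97 + 1, so 15⁻¹ ≡ 13 (mod 97).

13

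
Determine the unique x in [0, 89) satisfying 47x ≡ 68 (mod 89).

45

The inverse of 47 mod 89 is 36 (since 47·36 = 1692 ≡ 1).
So x ≡ 36·68 = 2448 ≡ 45 (mod 89).
Check: 47·45 = 2115 = 23·89 + 68.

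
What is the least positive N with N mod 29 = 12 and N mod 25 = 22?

447

x ≡ 22 (mod 25) gives x ∈ {22, 47, 72, 97, 122, 147, 172, 197, …}.
The first of these with x mod 29 = 12 is 447.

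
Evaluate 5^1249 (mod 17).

Square-and-reduce mod 17: 5^1≡5, 5^2≡8, 5^4≡13, 5^8≡16, 5^16≡1, 5^32≡1, 5^64≡1, 5^128≡1, 5^256≡1, 5^512≡1, 5^1024≡1.
1249 = 1 + 32 + 64 + 128 + 1024, so 5^1249 ≡ 5·1·1·1·1 ≡ 5 (mod 17).

5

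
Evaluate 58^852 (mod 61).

9

By repeated squaring mod 61: 58^1≡58, 58^2≡9, 58^4≡20, 58^8≡34, 58^16≡58, 58^32≡9, 58^64≡20, 58^128≡34, 58^256≡58, 58^512≡9.
852 = 4 + 16 + 64 + 256 + 512, so 58^852 ≡ 20·58·20·58·9 ≡ 9 (mod 61).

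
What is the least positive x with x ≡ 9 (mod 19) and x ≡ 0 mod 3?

x ≡ 0 (mod 3) gives x ∈ {0, 3, 6, 9}.
The first of these with x mod 19 = 9 is 9.

9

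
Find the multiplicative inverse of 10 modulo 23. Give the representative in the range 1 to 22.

7

23 = 2·10 + 3
10 = 3·3 + 1
3 = 3·1 + 0
Back-substituting gives 10·7 ≡ 1 (mod 23).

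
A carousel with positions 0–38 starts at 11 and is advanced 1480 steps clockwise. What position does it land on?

9

1480 − 37·39 = 37, so 1480 ≡ 37 (mod 39).
(11 + 37) mod 39 = 9.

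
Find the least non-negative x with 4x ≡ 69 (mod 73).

72

4⁻¹ ≡ 55 (mod 73) because 4·55 = 220 = 3·73 + 1.
So x ≡ 55·69 = 3795 ≡ 72 (mod 73).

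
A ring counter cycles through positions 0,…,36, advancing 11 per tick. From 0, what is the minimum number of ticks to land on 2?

17

The inverse of 11 mod 37 is 27 (since 11·27 = 297 ≡ 1).
So x ≡ 27·2 = 54 ≡ 17 (mod 37).
Check: 11·17 = 187 = 5·37 + 2.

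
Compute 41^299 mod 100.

By repeated squaring mod 100: 41^1≡41, 41^2≡81, 41^4≡61, 41^8≡21, 41^16≡41, 41^32≡81, 41^64≡61, 41^128≡21, 41^256≡41.
Since 299 = 1 + 2 + 8 + 32 + 256 in binary, 41^299 ≡ 41·81·21·81·41 ≡ 61 (mod 100).

61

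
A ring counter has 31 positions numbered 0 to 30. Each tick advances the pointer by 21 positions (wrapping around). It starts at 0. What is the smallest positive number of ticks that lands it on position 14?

11

21⁻¹ ≡ 3 (mod 31) because 21·3 = 63 = 2·31 + 1.
So x ≡ 3·14 = 42 ≡ 11 (mod 31).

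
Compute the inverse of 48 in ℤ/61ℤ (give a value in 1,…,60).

14

48·14 = 672 = 11·61 + 1, so 48⁻¹ ≡ 14 (mod 61).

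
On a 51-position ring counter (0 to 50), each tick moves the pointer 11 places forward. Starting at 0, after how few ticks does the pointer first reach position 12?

15

The inverse of 11 mod 51 is 14 (since 11·14 = 154 ≡ 1).
Multiplying both sides by 14: x ≡ 14·12 = 168 ≡ 15 (mod 51).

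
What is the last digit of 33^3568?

1

Powers of 3 mod 10 repeat with period 4: 3, 9, 7, 1.
3568 mod 4 = 0, so the last digit matches 3^4 = 1.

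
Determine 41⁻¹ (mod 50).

11

50 = 1·41 + 9
41 = 4·9 + 5
9 = 1·5 + 4
5 = 1·4 + 1
4 = 4·1 + 0
Back-substituting gives 41·11 ≡ 1 (mod 50).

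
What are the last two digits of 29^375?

Successive squares of 29 mod 100: 29^1≡29, 29^2≡41, 29^4≡81, 29^8≡61, 29^16≡21, 29^32≡41, 29^64≡81, 29^128≡61, 29^256≡21.
Since 375 = 1 + 2 + 4 + 16 + 32 + 64 + 256 in binary, 29^375 ≡ 29·41·81·21·41·81·21 ≡ 49 (mod 100).

49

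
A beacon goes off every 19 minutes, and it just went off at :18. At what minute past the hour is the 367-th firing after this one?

31

367·19 = 6973.
6973 = 116·60 + 13, so 6973 mod 60 = 13.
(18 + 13) mod 60 = 31.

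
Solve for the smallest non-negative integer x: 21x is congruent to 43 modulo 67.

21⁻¹ ≡ 16 (mod 67) because 21·16 = 336 = 5·67 + 1.
Multiplying both sides by 16: x ≡ 16·43 = 688 ≡ 18 (mod 67).
Check: 21·18 = 378 = 5·67 + 43.

18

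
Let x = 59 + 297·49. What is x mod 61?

297·49 = 14553.
14553 = 238·61 + 35, so 14553 mod 61 = 35.
(59 + 35) mod 61 = 33.

33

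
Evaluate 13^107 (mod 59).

By repeated squaring mod 59: 13^1≡13, 13^2≡51, 13^4≡5, 13^8≡25, 13^16≡35, 13^32≡45, 13^64≡19.
Since 107 = 1 + 2 + 8 + 32 + 64 in binary, 13^107 ≡ 13·51·25·45·19 ≡ 2 (mod 59).

2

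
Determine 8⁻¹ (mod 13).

8·5 = 40 = 3·13 + 1, so 8⁻¹ ≡ 5 (mod 13).

5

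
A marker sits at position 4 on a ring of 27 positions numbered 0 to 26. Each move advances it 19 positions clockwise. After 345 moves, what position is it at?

345·19 = 6555.
6555 mod 27 = 21 (since 242·27 = 6534).
(4 + 21) mod 27 = 25.

25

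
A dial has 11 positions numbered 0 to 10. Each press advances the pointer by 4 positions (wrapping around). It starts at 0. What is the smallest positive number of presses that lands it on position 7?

10

4⁻¹ ≡ 3 (mod 11) because 4·3 = 12 = 1·11 + 1.
So x ≡ 3·7 = 21 ≡ 10 (mod 11).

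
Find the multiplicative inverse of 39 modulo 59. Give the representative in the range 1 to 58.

39·56 = 2184 = 37·59 + 1, so 39⁻¹ ≡ 56 (mod 59).

56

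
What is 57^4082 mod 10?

9

Last digits of 7^n: 7, 9, 3, 1 (period 4).
4082 leaves remainder 2 on division by 4, so 57^4082 ends in 9.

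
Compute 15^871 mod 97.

83

By repeated squaring mod 97: 15^1≡15, 15^2≡31, 15^4≡88, 15^8≡81, 15^16≡62, 15^32≡61, 15^64≡35, 15^128≡61, 15^256≡35, 15^512≡61.
Since 871 = 1 + 2 + 4 + 32 + 64 + 256 + 512 in binary, 15^871 ≡ 15·31·88·61·35·35·61 ≡ 83 (mod 97).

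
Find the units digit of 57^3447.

Powers of 7 mod 10 repeat with period 4: 7, 9, 3, 1.
3447 leaves remainder 3 on division by 4, so 57^3447 ends in 3.

3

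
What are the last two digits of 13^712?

Successive squares of 13 mod 100: 13^1≡13, 13^2≡69, 13^4≡61, 13^8≡21, 13^16≡41, 13^32≡81, 13^64≡61, 13^128≡21, 13^256≡41, 13^512≡81.
Since 712 = 8 + 64 + 128 + 512 in binary, 13^712 ≡ 21·61·21·81 ≡ 81 (mod 100).

81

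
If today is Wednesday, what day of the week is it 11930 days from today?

Friday

11930 = 1704·7 + 2, so 11930 mod 7 = 2.
Wednesday + 2 days → Friday.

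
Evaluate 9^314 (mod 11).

5

By repeated squaring mod 11: 9^1≡9, 9^2≡4, 9^4≡5, 9^8≡3, 9^16≡9, 9^32≡4, 9^64≡5, 9^128≡3, 9^256≡9.
Since 314 = 2 + 8 + 16 + 32 + 256 in binary, 9^314 ≡ 4·3·9·4·9 ≡ 5 (mod 11).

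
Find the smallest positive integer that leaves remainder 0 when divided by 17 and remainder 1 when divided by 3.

Since 3·6 ≡ 1 (mod 17), take x = 1 + 3·((0−1)·6 mod 17) = 1 + 3·11 = 34.
Check: 34 mod 17 = 0, 34 mod 3 = 1.

34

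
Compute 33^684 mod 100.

By repeated squaring mod 100: 33^1≡33, 33^2≡89, 33^4≡21, 33^8≡41, 33^16≡81, 33^32≡61, 33^64≡21, 33^128≡41, 33^256≡81, 33^512≡61.
684 = 4 + 8 + 32 + 128 + 512, so 33^684 ≡ 21·41·61·41·61 ≡ 21 (mod 100).

21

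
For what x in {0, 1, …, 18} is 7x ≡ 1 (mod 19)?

7⁻¹ ≡ 11 (mod 19) because 7·11 = 77 = 4·19 + 1.
Multiplying both sides by 11: x ≡ 11·1 = 11 ≡ 11 (mod 19).

11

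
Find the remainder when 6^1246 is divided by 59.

49

By repeated squaring mod 59: 6^1≡6, 6^2≡36, 6^4≡57, 6^8≡4, 6^16≡16, 6^32≡20, 6^64≡46, 6^128≡51, 6^256≡5, 6^512≡25, 6^1024≡35.
Since 1246 = 2 + 4 + 8 + 16 + 64 + 128 + 1024 in binary, 6^1246 ≡ 36·57·4·16·46·51·35 ≡ 49 (mod 59).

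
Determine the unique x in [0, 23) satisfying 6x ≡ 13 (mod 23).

6

6⁻¹ ≡ 4 (mod 23) because 6·4 = 24 = 1·23 + 1.
Multiplying both sides by 4: x ≡ 4·13 = 52 ≡ 6 (mod 23).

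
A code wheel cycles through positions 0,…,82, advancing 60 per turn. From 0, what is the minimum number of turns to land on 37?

60⁻¹ ≡ 18 (mod 83) because 60·18 = 1080 = 13·83 + 1.
Multiplying both sides by 18: x ≡ 18·37 = 666 ≡ 2 (mod 83).
Check: 60·2 = 120 = 1·83 + 37.

2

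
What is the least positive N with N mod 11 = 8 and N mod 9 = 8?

Since 9·5 ≡ 1 (mod 11), take x = 8 + 9·((8−8)·5 mod 11) = 8 + 9·0 = 8.
Check: 8 mod 11 = 8, 8 mod 9 = 8.

8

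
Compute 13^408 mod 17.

1

Successive squares of 13 mod 17: 13^1≡13, 13^2≡16, 13^4≡1, 13^8≡1, 13^16≡1, 13^32≡1, 13^64≡1, 13^128≡1, 13^256≡1.
408 = 8 + 16 + 128 + 256, so 13^408 ≡ 1·1·1·1 ≡ 1 (mod 17).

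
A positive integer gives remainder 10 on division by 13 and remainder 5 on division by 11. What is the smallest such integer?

x ≡ 5 (mod 11) gives x ∈ {5, 16, 27, 38, 49}.
The first of these with x mod 13 = 10 is 49.

49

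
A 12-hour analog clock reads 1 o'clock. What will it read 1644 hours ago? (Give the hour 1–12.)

1644 mod 12 = 0 (since 137·12 = 1644).
1 − 0 → 1 on a 12-hour dial.

1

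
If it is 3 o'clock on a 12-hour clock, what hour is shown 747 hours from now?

6

747 − 62·12 = 3, so 747 ≡ 3 (mod 12).
3 + 3 → 6 on a 12-hour dial.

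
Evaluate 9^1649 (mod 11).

5

By repeated squaring mod 11: 9^1≡9, 9^2≡4, 9^4≡5, 9^8≡3, 9^16≡9, 9^32≡4, 9^64≡5, 9^128≡3, 9^256≡9, 9^512≡4, 9^1024≡5.
Since 1649 = 1 + 16 + 32 + 64 + 512 + 1024 in binary, 9^1649 ≡ 9·9·4·5·4·5 ≡ 5 (mod 11).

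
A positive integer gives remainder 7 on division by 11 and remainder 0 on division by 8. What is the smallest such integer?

Since 8·7 ≡ 1 (mod 11), take x = 0 + 8·((7−0)·7 mod 11) = 0 + 8·5 = 40.
Check: 40 mod 11 = 7, 40 mod 8 = 0.

40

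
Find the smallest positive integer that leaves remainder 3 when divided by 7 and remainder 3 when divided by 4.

3

Since 4·2 ≡ 1 (mod 7), take x = 3 + 4·((3−3)·2 mod 7) = 3 + 4·0 = 3.
Check: 3 mod 7 = 3, 3 mod 4 = 3.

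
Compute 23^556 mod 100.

By repeated squaring mod 100: 23^1≡23, 23^2≡29, 23^4≡41, 23^8≡81, 23^16≡61, 23^32≡21, 23^64≡41, 23^128≡81, 23^256≡61, 23^512≡21.
556 = 4 + 8 + 32 + 512, so 23^556 ≡ 41·81·21·21 ≡ 61 (mod 100).

61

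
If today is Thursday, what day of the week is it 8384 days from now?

8384 − 1197·7 = 5, so 8384 ≡ 5 (mod 7).
Thursday + 5 days → Tuesday.

Tuesday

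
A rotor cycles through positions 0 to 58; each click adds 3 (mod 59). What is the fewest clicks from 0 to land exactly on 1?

20

59 = 19·3 + 2
3 = 1·2 + 1
2 = 2·1 + 0
Back-substituting gives 3·20 ≡ 1 (mod 59).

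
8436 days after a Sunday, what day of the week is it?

Monday

8436 mod 7 = 1 (since 1205·7 = 8435).
Sunday + 1 day → Monday.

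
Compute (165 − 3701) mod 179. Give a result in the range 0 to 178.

44

3701 mod 179 = 121 (since 20·179 = 3580).
(165 − 121) mod 179 = 44.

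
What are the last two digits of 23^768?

Square-and-reduce mod 100: 23^1≡23, 23^2≡29, 23^4≡41, 23^8≡81, 23^16≡61, 23^32≡21, 23^64≡41, 23^128≡81, 23^256≡61, 23^512≡21.
Since 768 = 256 + 512 in binary, 23^768 ≡ 61·21 ≡ 81 (mod 100).

81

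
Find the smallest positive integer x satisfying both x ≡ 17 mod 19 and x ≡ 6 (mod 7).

55

Since 7·11 ≡ 1 (mod 19), take x = 6 + 7·((17−6)·11 mod 19) = 6 + 7·7 = 55.
Check: 55 mod 19 = 17, 55 mod 7 = 6.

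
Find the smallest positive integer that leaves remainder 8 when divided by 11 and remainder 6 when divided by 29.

151

x ≡ 8 (mod 11) gives x ∈ {8, 19, 30, 41, 52, 63, 74, 85, …}.
The first of these with x mod 29 = 6 is 151.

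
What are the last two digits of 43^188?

By repeated squaring mod 100: 43^1≡43, 43^2≡49, 43^4≡1, 43^8≡1, 43^16≡1, 43^32≡1, 43^64≡1, 43^128≡1.
188 = 4 + 8 + 16 + 32 + 128, so 43^188 ≡ 1·1·1·1·1 ≡ 1 (mod 100).

01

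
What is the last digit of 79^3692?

1

Last digits of 9^n: 9, 1 (period 2).
3692 mod 2 = 0, so the last digit matches 9^2 = 1.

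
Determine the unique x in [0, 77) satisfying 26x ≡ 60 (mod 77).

26

26⁻¹ ≡ 3 (mod 77) because 26·3 = 78 = 1·77 + 1.
Multiplying both sides by 3: x ≡ 3·60 = 180 ≡ 26 (mod 77).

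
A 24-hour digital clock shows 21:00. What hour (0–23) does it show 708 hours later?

Dividing 708 by 24 gives quotient 29 and remainder 12.
(21 + 12) mod 24 = 9.

9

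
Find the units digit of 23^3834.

Last digits of 3^n: 3, 9, 7, 1 (period 4).
3834 mod 4 = 2, so the last digit matches 3^2 = 9.

9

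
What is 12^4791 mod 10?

8

Powers of 2 mod 10 repeat with period 4: 2, 4, 8, 6.
4791 leaves remainder 3 on division by 4, so 12^4791 ends in 8.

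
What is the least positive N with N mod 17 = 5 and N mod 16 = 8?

Since 16·16 ≡ 1 (mod 17), take x = 8 + 16·((5−8)·16 mod 17) = 8 + 16·3 = 56.
Check: 56 mod 17 = 5, 56 mod 16 = 8.

56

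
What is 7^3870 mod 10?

Powers of 7 mod 10 repeat with period 4: 7, 9, 3, 1.
3870 leaves remainder 2 on division by 4, so 7^3870 ends in 9.

9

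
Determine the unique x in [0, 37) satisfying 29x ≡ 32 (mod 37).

The inverse of 29 mod 37 is 23 (since 29·23 = 667 ≡ 1).
So x ≡ 23·32 = 736 ≡ 33 (mod 37).
Check: 29·33 = 957 = 25·37 + 32.

33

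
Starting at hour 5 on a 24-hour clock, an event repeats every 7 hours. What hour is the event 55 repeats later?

55·7 = 385.
Dividing 385 by 24 gives quotient 16 and remainder 1.
(5 + 1) mod 24 = 6.

6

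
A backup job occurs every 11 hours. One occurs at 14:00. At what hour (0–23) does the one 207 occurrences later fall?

11

207·11 = 2277.
2277 − 94·24 = 21, so 2277 ≡ 21 (mod 24).
(14 + 21) mod 24 = 11.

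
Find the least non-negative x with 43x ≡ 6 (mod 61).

43⁻¹ ≡ 44 (mod 61) because 43·44 = 1892 = 31·61 + 1.
Multiplying both sides by 44: x ≡ 44·6 = 264 ≡ 20 (mod 61).
Check: 43·20 = 860 = 14·61 + 6.

20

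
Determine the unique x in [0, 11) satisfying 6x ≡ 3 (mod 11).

The inverse of 6 mod 11 is 2 (since 6·2 = 12 ≡ 1).
Multiplying both sides by 2: x ≡ 2·3 = 6 ≡ 6 (mod 11).

6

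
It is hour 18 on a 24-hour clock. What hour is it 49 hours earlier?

17

49 mod 24 = 1 (since 2·24 = 48).
(18 − 1) mod 24 = 17.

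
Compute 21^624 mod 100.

By repeated squaring mod 100: 21^1≡21, 21^2≡41, 21^4≡81, 21^8≡61, 21^16≡21, 21^32≡41, 21^64≡81, 21^128≡61, 21^256≡21, 21^512≡41.
Since 624 = 16 + 32 + 64 + 512 in binary, 21^624 ≡ 21·41·81·41 ≡ 81 (mod 100).

81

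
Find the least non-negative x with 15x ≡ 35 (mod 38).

15

15⁻¹ ≡ 33 (mod 38) because 15·33 = 495 = 13·38 + 1.
Multiplying both sides by 33: x ≡ 33·35 = 1155 ≡ 15 (mod 38).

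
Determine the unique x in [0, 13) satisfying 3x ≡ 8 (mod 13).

3⁻¹ ≡ 9 (mod 13) because 3·9 = 27 = 2·13 + 1.
Multiplying both sides by 9: x ≡ 9·8 = 72 ≡ 7 (mod 13).

7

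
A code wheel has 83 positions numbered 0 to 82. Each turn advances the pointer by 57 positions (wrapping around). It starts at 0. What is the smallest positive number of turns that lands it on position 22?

The inverse of 57 mod 83 is 67 (since 57·67 = 3819 ≡ 1).
Multiplying both sides by 67: x ≡ 67·22 = 1474 ≡ 63 (mod 83).

63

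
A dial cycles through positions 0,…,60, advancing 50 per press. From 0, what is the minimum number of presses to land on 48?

50⁻¹ ≡ 11 (mod 61) because 50·11 = 550 = 9·61 + 1.
So x ≡ 11·48 = 528 ≡ 40 (mod 61).
Check: 50·40 = 2000 = 32·61 + 48.

40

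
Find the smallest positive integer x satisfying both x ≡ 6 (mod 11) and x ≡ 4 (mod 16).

116

x ≡ 6 (mod 11) gives x ∈ {6, 17, 28, 39, 50, 61, 72, 83, …}.
The first of these with x mod 16 = 4 is 116.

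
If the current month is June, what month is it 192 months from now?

June

Dividing 192 by 12 gives quotient 16 and remainder 0.
June + 0 months → June.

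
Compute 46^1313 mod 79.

1

Square-and-reduce mod 79: 46^1≡46, 46^2≡62, 46^4≡52, 46^8≡18, 46^16≡8, 46^32≡64, 46^64≡67, 46^128≡65, 46^256≡38, 46^512≡22, 46^1024≡10.
Since 1313 = 1 + 32 + 256 + 1024 in binary, 46^1313 ≡ 46·64·38·10 ≡ 1 (mod 79).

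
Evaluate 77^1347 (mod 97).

51

By repeated squaring mod 97: 77^1≡77, 77^2≡12, 77^4≡47, 77^8≡75, 77^16≡96, 77^32≡1, 77^64≡1, 77^128≡1, 77^256≡1, 77^512≡1, 77^1024≡1.
Since 1347 = 1 + 2 + 64 + 256 + 1024 in binary, 77^1347 ≡ 77·12·1·1·1 ≡ 51 (mod 97).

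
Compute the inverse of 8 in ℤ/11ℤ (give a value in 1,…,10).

7

11 = 1·8 + 3
8 = 2·3 + 2
3 = 1·2 + 1
2 = 2·1 + 0
Back-substituting gives 8·7 ≡ 1 (mod 11).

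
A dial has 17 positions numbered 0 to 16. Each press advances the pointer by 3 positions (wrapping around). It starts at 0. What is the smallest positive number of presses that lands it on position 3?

3⁻¹ ≡ 6 (mod 17) because 3·6 = 18 = 1·17 + 1.
So x ≡ 6·3 = 18 ≡ 1 (mod 17).

1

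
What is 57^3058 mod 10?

Last digits of 7^n: 7, 9, 3, 1 (period 4).
3058 mod 4 = 2, so the last digit matches 7^2 = 9.

9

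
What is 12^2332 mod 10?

Powers of 2 mod 10 repeat with period 4: 2, 4, 8, 6.
2332 mod 4 = 0, so the last digit matches 2^4 = 6.

6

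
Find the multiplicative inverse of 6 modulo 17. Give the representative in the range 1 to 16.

3

17 = 2·6 + 5
6 = 1·5 + 1
5 = 5·1 + 0
Back-substituting gives 6·3 ≡ 1 (mod 17).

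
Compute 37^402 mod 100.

69

By repeated squaring mod 100: 37^1≡37, 37^2≡69, 37^4≡61, 37^8≡21, 37^16≡41, 37^32≡81, 37^64≡61, 37^128≡21, 37^256≡41.
Since 402 = 2 + 16 + 128 + 256 in binary, 37^402 ≡ 69·41·21·41 ≡ 69 (mod 100).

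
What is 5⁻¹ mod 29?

6

29 = 5·5 + 4
5 = 1·4 + 1
4 = 4·1 + 0
Back-substituting gives 5·6 ≡ 1 (mod 29).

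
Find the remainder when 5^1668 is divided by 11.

Square-and-reduce mod 11: 5^1≡5, 5^2≡3, 5^4≡9, 5^8≡4, 5^16≡5, 5^32≡3, 5^64≡9, 5^128≡4, 5^256≡5, 5^512≡3, 5^1024≡9.
1668 = 4 + 128 + 512 + 1024, so 5^1668 ≡ 9·4·3·9 ≡ 4 (mod 11).

4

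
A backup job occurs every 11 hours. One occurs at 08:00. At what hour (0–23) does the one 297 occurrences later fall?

11

297·11 = 3267.
3267 = 136·24 + 3, so 3267 mod 24 = 3.
(8 + 3) mod 24 = 11.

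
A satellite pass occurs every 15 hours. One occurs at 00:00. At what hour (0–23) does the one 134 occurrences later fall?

18

134·15 = 2010.
Dividing 2010 by 24 gives quotient 83 and remainder 18.
(0 + 18) mod 24 = 18.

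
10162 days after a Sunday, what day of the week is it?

Friday

10162 = 1451·7 + 5, so 10162 mod 7 = 5.
Sunday + 5 days → Friday.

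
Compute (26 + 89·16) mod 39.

7

89·16 = 1424.
1424 = 36·39 + 20, so 1424 mod 39 = 20.
(26 + 20) mod 39 = 7.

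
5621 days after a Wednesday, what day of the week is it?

Wednesday

5621 = 803·7 + 0, so 5621 mod 7 = 0.
Wednesday + 0 days → Wednesday.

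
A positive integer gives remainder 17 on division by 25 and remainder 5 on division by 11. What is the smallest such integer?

Since 11·16 ≡ 1 (mod 25), take x = 5 + 11·((17−5)·16 mod 25) = 5 + 11·17 = 192.
Check: 192 mod 25 = 17, 192 mod 11 = 5.

192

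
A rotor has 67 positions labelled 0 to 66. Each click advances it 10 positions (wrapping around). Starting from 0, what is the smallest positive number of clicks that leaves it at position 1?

67 = 6·10 + 7
10 = 1·7 + 3
7 = 2·3 + 1
3 = 3·1 + 0
Back-substituting gives 10·47 ≡ 1 (mod 67).

47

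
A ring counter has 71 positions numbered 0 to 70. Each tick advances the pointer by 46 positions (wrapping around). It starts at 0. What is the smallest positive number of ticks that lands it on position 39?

24

46⁻¹ ≡ 17 (mod 71) because 46·17 = 782 = 11·71 + 1.
So x ≡ 17·39 = 663 ≡ 24 (mod 71).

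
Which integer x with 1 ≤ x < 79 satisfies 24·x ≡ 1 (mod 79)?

24·56 = 1344 = 17·79 + 1, so 24⁻¹ ≡ 56 (mod 79).

56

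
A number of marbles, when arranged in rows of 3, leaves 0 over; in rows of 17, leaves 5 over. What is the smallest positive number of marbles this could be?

Since 17·2 ≡ 1 (mod 3), take x = 5 + 17·((0−5)·2 mod 3) = 5 + 17·2 = 39.
Check: 39 mod 3 = 0, 39 mod 17 = 5.

39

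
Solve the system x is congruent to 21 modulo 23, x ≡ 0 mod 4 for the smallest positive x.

44

x ≡ 0 (mod 4) gives x ∈ {0, 4, 8, 12, 16, 20, 24, 28, …}.
The first of these with x mod 23 = 21 is 44.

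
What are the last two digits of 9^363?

Successive squares of 9 mod 100: 9^1≡9, 9^2≡81, 9^4≡61, 9^8≡21, 9^16≡41, 9^32≡81, 9^64≡61, 9^128≡21, 9^256≡41.
Since 363 = 1 + 2 + 8 + 32 + 64 + 256 in binary, 9^363 ≡ 9·81·21·81·61·41 ≡ 29 (mod 100).

29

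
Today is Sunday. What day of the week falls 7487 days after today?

Thursday

7487 mod 7 = 4 (since 1069·7 = 7483).
Sunday + 4 days → Thursday.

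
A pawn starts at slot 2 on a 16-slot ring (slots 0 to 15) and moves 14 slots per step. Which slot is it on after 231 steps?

231·14 = 3234.
3234 = 202·16 + 2, so 3234 mod 16 = 2.
(2 + 2) mod 16 = 4.

4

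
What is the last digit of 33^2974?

The units digit of 33^n cycles with period 4: 3, 9, 7, 1, …
2974 leaves remainder 2 on division by 4, so 33^2974 ends in 9.

9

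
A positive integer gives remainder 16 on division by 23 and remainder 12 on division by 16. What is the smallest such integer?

Since 16·13 ≡ 1 (mod 23), take x = 12 + 16·((16−12)·13 mod 23) = 12 + 16·6 = 108.
Check: 108 mod 23 = 16, 108 mod 16 = 12.

108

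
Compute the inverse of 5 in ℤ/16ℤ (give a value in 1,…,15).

5·13 = 65 = 4·16 + 1, so 5⁻¹ ≡ 13 (mod 16).

13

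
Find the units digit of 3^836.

Powers of 3 mod 10 repeat with period 4: 3, 9, 7, 1.
836 mod 4 = 0, so the last digit matches 3^4 = 1.

1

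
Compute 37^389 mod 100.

By repeated squaring mod 100: 37^1≡37, 37^2≡69, 37^4≡61, 37^8≡21, 37^16≡41, 37^32≡81, 37^64≡61, 37^128≡21, 37^256≡41.
389 = 1 + 4 + 128 + 256, so 37^389 ≡ 37·61·21·41 ≡ 77 (mod 100).

77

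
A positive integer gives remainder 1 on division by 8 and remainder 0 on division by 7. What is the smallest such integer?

x ≡ 0 (mod 7) gives x ∈ {0, 7, 14, 21, 28, 35, 42, 49}.
The first of these with x mod 8 = 1 is 49.

49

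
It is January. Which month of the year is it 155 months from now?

155 mod 12 = 11 (since 12·12 = 144).
January + 11 months → December.

December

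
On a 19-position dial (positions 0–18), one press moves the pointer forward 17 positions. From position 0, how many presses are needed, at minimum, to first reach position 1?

9

19 = 1·17 + 2
17 = 8·2 + 1
2 = 2·1 + 0
Back-substituting gives 17·9 ≡ 1 (mod 19).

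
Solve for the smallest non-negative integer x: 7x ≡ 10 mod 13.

7

7⁻¹ ≡ 2 (mod 13) because 7·2 = 14 = 1·13 + 1.
Multiplying both sides by 2: x ≡ 2·10 = 20 ≡ 7 (mod 13).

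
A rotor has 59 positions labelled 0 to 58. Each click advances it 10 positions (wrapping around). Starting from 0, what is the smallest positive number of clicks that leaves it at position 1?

59 = 5·10 + 9
10 = 1·9 + 1
9 = 9·1 + 0
Back-substituting gives 10·6 ≡ 1 (mod 59).

6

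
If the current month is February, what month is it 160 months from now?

160 = 13·12 + 4, so 160 mod 12 = 4.
February + 4 months → June.

June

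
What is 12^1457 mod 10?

2

The units digit of 12^n cycles with period 4: 2, 4, 8, 6, …
1457 leaves remainder 1 on division by 4, so 12^1457 ends in 2.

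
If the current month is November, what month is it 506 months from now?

January

506 mod 12 = 2 (since 42·12 = 504).
November + 2 months → January.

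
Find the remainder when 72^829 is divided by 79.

5

Square-and-reduce mod 79: 72^1≡72, 72^2≡49, 72^4≡31, 72^8≡13, 72^16≡11, 72^32≡42, 72^64≡26, 72^128≡44, 72^256≡40, 72^512≡20.
Since 829 = 1 + 4 + 8 + 16 + 32 + 256 + 512 in binary, 72^829 ≡ 72·31·13·11·42·40·20 ≡ 5 (mod 79).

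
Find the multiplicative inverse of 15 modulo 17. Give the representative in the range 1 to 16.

8

15·8 = 120 = 7·17 + 1, so 15⁻¹ ≡ 8 (mod 17).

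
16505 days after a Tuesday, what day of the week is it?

Dividing 16505 by 7 gives quotient 2357 and remainder 6.
Tuesday + 6 days → Monday.

Monday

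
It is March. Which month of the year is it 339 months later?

June

Dividing 339 by 12 gives quotient 28 and remainder 3.
March + 3 months → June.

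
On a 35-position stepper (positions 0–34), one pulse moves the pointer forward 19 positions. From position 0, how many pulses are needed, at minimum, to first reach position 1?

35 = 1·19 + 16
19 = 1·16 + 3
16 = 5·3 + 1
3 = 3·1 + 0
Back-substituting gives 19·24 ≡ 1 (mod 35).

24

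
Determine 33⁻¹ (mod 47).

47 = 1·33 + 14
33 = 2·14 + 5
14 = 2·5 + 4
5 = 1·4 + 1
4 = 4·1 + 0
Back-substituting gives 33·10 ≡ 1 (mod 47).

10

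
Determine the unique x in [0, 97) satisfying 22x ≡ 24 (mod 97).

54

The inverse of 22 mod 97 is 75 (since 22·75 = 1650 ≡ 1).
Multiplying both sides by 75: x ≡ 75·24 = 1800 ≡ 54 (mod 97).
Check: 22·54 = 1188 = 12·97 + 24.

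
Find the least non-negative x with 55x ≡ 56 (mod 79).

24

The inverse of 55 mod 79 is 23 (since 55·23 = 1265 ≡ 1).
So x ≡ 23·56 = 1288 ≡ 24 (mod 79).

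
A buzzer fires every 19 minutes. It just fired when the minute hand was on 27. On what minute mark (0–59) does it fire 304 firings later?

43

304·19 = 5776.
5776 = 96·60 + 16, so 5776 mod 60 = 16.
(27 + 16) mod 60 = 43.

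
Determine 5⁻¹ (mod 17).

7

17 = 3·5 + 2
5 = 2·2 + 1
2 = 2·1 + 0
Back-substituting gives 5·7 ≡ 1 (mod 17).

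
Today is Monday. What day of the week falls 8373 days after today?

Tuesday

Dividing 8373 by 7 gives quotient 1196 and remainder 1.
Monday + 1 day → Tuesday.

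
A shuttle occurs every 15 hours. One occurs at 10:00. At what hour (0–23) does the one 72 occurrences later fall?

10

72·15 = 1080.
1080 − 45·24 = 0, so 1080 ≡ 0 (mod 24).
(10 + 0) mod 24 = 10.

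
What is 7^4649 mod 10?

The units digit of 7^n cycles with period 4: 7, 9, 3, 1, …
4649 mod 4 = 1, so the last digit matches 7^1 = 7.

7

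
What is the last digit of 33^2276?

The units digit of 33^n cycles with period 4: 3, 9, 7, 1, …
2276 mod 4 = 0, so the last digit matches 3^4 = 1.

1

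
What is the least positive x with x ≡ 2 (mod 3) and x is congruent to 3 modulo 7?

17

Since 7·1 ≡ 1 (mod 3), take x = 3 + 7·((2−3)·1 mod 3) = 3 + 7·2 = 17.
Check: 17 mod 3 = 2, 17 mod 7 = 3.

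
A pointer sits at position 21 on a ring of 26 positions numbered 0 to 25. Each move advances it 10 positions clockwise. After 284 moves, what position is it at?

1

284·10 = 2840.
2840 mod 26 = 6 (since 109·26 = 2834).
(21 + 6) mod 26 = 1.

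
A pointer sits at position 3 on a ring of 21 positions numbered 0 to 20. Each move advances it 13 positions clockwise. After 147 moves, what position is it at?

3

147·13 = 1911.
1911 = 91·21 + 0, so 1911 mod 21 = 0.
(3 + 0) mod 21 = 3.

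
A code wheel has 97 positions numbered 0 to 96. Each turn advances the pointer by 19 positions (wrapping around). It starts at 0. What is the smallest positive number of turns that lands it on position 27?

The inverse of 19 mod 97 is 46 (since 19·46 = 874 ≡ 1).
So x ≡ 46·27 = 1242 ≡ 78 (mod 97).
Check: 19·78 = 1482 = 15·97 + 27.

78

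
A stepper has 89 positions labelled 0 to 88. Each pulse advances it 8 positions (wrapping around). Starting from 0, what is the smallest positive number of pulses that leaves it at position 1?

78

8·78 = 624 = 7·89 + 1, so 8⁻¹ ≡ 78 (mod 89).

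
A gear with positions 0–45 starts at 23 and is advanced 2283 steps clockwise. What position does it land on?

6

Dividing 2283 by 46 gives quotient 49 and remainder 29.
(23 + 29) mod 46 = 6.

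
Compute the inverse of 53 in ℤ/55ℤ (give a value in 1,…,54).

55 = 1·53 + 2
53 = 26·2 + 1
2 = 2·1 + 0
Back-substituting gives 53·27 ≡ 1 (mod 55).

27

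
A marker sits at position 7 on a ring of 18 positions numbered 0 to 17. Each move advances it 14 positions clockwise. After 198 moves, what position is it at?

198·14 = 2772.
2772 mod 18 = 0 (since 154·18 = 2772).
(7 + 0) mod 18 = 7.

7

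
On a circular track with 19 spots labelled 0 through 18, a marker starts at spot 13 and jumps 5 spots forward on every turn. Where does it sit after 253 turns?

5

253·5 = 1265.
1265 = 66·19 + 11, so 1265 mod 19 = 11.
(13 + 11) mod 19 = 5.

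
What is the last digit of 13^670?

9

Powers of 3 mod 10 repeat with period 4: 3, 9, 7, 1.
670 leaves remainder 2 on division by 4, so 13^670 ends in 9.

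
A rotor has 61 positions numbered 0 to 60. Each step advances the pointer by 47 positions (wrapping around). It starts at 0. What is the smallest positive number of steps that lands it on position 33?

2

The inverse of 47 mod 61 is 13 (since 47·13 = 611 ≡ 1).
So x ≡ 13·33 = 429 ≡ 2 (mod 61).
Check: 47·2 = 94 = 1·61 + 33.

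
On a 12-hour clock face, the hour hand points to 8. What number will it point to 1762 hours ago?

Dividing 1762 by 12 gives quotient 146 and remainder 10.
8 − 10 → 10 on a 12-hour dial.

10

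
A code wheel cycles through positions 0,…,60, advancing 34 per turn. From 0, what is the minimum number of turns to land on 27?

60

The inverse of 34 mod 61 is 9 (since 34·9 = 306 ≡ 1).
Multiplying both sides by 9: x ≡ 9·27 = 243 ≡ 60 (mod 61).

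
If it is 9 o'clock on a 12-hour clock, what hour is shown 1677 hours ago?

12

1677 mod 12 = 9 (since 139·12 = 1668).
9 − 9 → 12 on a 12-hour dial.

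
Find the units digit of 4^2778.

The units digit of 4^n cycles with period 2: 4, 6, …
2778 leaves remainder 0 on division by 2, so 4^2778 ends in 6.

6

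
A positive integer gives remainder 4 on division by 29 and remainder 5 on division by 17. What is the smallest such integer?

Since 17·12 ≡ 1 (mod 29), take x = 5 + 17·((4−5)·12 mod 29) = 5 + 17·17 = 294.
Check: 294 mod 29 = 4, 294 mod 17 = 5.

294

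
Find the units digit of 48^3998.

Last digits of 8^n: 8, 4, 2, 6 (period 4).
3998 leaves remainder 2 on division by 4, so 48^3998 ends in 4.

4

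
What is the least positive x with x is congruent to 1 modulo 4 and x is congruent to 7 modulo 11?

29

x ≡ 1 (mod 4) gives x ∈ {1, 5, 9, 13, 17, 21, 25, 29}.
The first of these with x mod 11 = 7 is 29.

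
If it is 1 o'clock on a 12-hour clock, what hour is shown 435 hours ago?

10

435 mod 12 = 3 (since 36·12 = 432).
1 − 3 → 10 on a 12-hour dial.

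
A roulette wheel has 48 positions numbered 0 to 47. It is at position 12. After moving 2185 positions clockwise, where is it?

2185 − 45·48 = 25, so 2185 ≡ 25 (mod 48).
(12 + 25) mod 48 = 37.

37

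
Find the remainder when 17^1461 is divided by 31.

23

By repeated squaring mod 31: 17^1≡17, 17^2≡10, 17^4≡7, 17^8≡18, 17^16≡14, 17^32≡10, 17^64≡7, 17^128≡18, 17^256≡14, 17^512≡10, 17^1024≡7.
1461 = 1 + 4 + 16 + 32 + 128 + 256 + 1024, so 17^1461 ≡ 17·7·14·10·18·14·7 ≡ 23 (mod 31).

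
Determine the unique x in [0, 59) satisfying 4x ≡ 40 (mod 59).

4⁻¹ ≡ 15 (mod 59) because 4·15 = 60 = 1·59 + 1.
Multiplying both sides by 15: x ≡ 15·40 = 600 ≡ 10 (mod 59).

10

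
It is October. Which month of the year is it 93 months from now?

93 − 7·12 = 9, so 93 ≡ 9 (mod 12).
October + 9 months → July.

July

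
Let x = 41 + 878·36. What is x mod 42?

878·36 = 31608.
31608 mod 42 = 24 (since 752·42 = 31584).
(41 + 24) mod 42 = 23.

23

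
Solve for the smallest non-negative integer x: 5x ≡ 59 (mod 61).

5⁻¹ ≡ 49 (mod 61) because 5·49 = 245 = 4·61 + 1.
Multiplying both sides by 49: x ≡ 49·59 = 2891 ≡ 24 (mod 61).

24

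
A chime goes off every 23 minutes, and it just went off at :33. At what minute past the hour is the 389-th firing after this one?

40

389·23 = 8947.
8947 mod 60 = 7 (since 149·60 = 8940).
(33 + 7) mod 60 = 40.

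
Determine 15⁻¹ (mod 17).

15·8 = 120 = 7·17 + 1, so 15⁻¹ ≡ 8 (mod 17).

8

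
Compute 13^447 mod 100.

Successive squares of 13 mod 100: 13^1≡13, 13^2≡69, 13^4≡61, 13^8≡21, 13^16≡41, 13^32≡81, 13^64≡61, 13^128≡21, 13^256≡41.
447 = 1 + 2 + 4 + 8 + 16 + 32 + 128 + 256, so 13^447 ≡ 13·69·61·21·41·81·21·41 ≡ 17 (mod 100).

17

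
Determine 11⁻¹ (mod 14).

9

11·9 = 99 = 7·14 + 1, so 11⁻¹ ≡ 9 (mod 14).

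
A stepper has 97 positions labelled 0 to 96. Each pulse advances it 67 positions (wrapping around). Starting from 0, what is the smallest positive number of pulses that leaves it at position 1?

42

97 = 1·67 + 30
67 = 2·30 + 7
30 = 4·7 + 2
7 = 3·2 + 1
2 = 2·1 + 0
Back-substituting gives 67·42 ≡ 1 (mod 97).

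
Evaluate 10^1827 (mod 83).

By repeated squaring mod 83: 10^1≡10, 10^2≡17, 10^4≡40, 10^8≡23, 10^16≡31, 10^32≡48, 10^64≡63, 10^128≡68, 10^256≡59, 10^512≡78, 10^1024≡25.
1827 = 1 + 2 + 32 + 256 + 512 + 1024, so 10^1827 ≡ 10·17·48·59·78·25 ≡ 63 (mod 83).

63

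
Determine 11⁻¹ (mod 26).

19

11·19 = 209 = 8·26 + 1, so 11⁻¹ ≡ 19 (mod 26).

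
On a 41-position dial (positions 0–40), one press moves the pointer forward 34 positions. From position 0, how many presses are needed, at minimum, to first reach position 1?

34·35 = 1190 = 29·41 + 1, so 34⁻¹ ≡ 35 (mod 41).

35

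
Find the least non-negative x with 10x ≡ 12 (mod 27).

The inverse of 10 mod 27 is 19 (since 10·19 = 190 ≡ 1).
Multiplying both sides by 19: x ≡ 19·12 = 228 ≡ 12 (mod 27).

12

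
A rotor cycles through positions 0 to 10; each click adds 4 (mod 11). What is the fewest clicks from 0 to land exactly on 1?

4·3 = 12 = 1·11 + 1, so 4⁻¹ ≡ 3 (mod 11).

3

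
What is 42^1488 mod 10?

6

Last digits of 2^n: 2, 4, 8, 6 (period 4).
1488 mod 4 = 0, so the last digit matches 2^4 = 6.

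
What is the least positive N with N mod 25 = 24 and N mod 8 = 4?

124

x ≡ 4 (mod 8) gives x ∈ {4, 12, 20, 28, 36, 44, 52, 60, …}.
The first of these with x mod 25 = 24 is 124.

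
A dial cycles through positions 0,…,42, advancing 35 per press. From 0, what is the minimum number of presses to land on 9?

35⁻¹ ≡ 16 (mod 43) because 35·16 = 560 = 13·43 + 1.
So x ≡ 16·9 = 144 ≡ 15 (mod 43).

15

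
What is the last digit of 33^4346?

9

Last digits of 3^n: 3, 9, 7, 1 (period 4).
4346 mod 4 = 2, so the last digit matches 3^2 = 9.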